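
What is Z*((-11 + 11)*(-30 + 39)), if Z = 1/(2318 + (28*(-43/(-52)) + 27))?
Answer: 0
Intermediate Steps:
Z = 13/30786 (Z = 1/(2318 + (28*(-43*(-1/52)) + 27)) = 1/(2318 + (28*(43/52) + 27)) = 1/(2318 + (301/13 + 27)) = 1/(2318 + 652/13) = 1/(30786/13) = 13/30786 ≈ 0.00042227)
Z*((-11 + 11)*(-30 + 39)) = 13*((-11 + 11)*(-30 + 39))/30786 = 13*(0*9)/30786 = (13/30786)*0 = 0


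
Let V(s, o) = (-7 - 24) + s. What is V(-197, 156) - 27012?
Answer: -27240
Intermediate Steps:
V(s, o) = -31 + s
V(-197, 156) - 27012 = (-31 - 197) - 27012 = -228 - 27012 = -27240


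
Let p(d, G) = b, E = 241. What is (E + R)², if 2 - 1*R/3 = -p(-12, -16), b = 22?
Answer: 97969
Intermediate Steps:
p(d, G) = 22
R = 72 (R = 6 - (-3)*22 = 6 - 3*(-22) = 6 + 66 = 72)
(E + R)² = (241 + 72)² = 313² = 97969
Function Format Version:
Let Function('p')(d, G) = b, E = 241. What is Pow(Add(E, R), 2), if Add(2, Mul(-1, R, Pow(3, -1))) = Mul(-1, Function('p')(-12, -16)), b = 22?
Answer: 97969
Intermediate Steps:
Function('p')(d, G) = 22
R = 72 (R = Add(6, Mul(-3, Mul(-1, 22))) = Add(6, Mul(-3, -22)) = Add(6, 66) = 72)
Pow(Add(E, R), 2) = Pow(Add(241, 72), 2) = Pow(313, 2) = 97969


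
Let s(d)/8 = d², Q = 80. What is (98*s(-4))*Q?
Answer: 1003520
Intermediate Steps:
s(d) = 8*d²
(98*s(-4))*Q = (98*(8*(-4)²))*80 = (98*(8*16))*80 = (98*128)*80 = 12544*80 = 1003520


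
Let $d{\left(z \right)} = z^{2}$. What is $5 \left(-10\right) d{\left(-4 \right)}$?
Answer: $-800$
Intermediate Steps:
$5 \left(-10\right) d{\left(-4 \right)} = 5 \left(-10\right) \left(-4\right)^{2} = \left(-50\right) 16 = -800$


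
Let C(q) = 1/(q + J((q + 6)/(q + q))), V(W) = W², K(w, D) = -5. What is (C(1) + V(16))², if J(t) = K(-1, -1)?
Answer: 1046529/16 ≈ 65408.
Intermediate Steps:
J(t) = -5
C(q) = 1/(-5 + q) (C(q) = 1/(q - 5) = 1/(-5 + q))
(C(1) + V(16))² = (1/(-5 + 1) + 16²)² = (1/(-4) + 256)² = (-¼ + 256)² = (1023/4)² = 1046529/16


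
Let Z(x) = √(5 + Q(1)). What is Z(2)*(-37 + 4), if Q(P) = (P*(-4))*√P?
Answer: -33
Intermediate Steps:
Q(P) = -4*P^(3/2) (Q(P) = (-4*P)*√P = -4*P^(3/2))
Z(x) = 1 (Z(x) = √(5 - 4*1^(3/2)) = √(5 - 4*1) = √(5 - 4) = √1 = 1)
Z(2)*(-37 + 4) = 1*(-37 + 4) = 1*(-33) = -33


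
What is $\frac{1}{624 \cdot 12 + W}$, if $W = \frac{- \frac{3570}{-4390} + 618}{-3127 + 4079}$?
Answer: $\frac{417928}{3129716523} \approx 0.00013354$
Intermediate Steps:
$W = \frac{271659}{417928}$ ($W = \frac{\left(-3570\right) \left(- \frac{1}{4390}\right) + 618}{952} = \left(\frac{357}{439} + 618\right) \frac{1}{952} = \frac{271659}{439} \cdot \frac{1}{952} = \frac{271659}{417928} \approx 0.65001$)
$\frac{1}{624 \cdot 12 + W} = \frac{1}{624 \cdot 12 + \frac{271659}{417928}} = \frac{1}{7488 + \frac{271659}{417928}} = \frac{1}{\frac{3129716523}{417928}} = \frac{417928}{3129716523}$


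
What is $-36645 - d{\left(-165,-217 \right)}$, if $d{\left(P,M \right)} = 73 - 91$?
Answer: $-36627$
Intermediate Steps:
$d{\left(P,M \right)} = -18$
$-36645 - d{\left(-165,-217 \right)} = -36645 - -18 = -36645 + 18 = -36627$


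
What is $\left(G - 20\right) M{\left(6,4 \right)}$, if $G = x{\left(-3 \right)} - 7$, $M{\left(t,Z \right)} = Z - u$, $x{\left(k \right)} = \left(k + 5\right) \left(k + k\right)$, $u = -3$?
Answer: $-273$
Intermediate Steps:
$x{\left(k \right)} = 2 k \left(5 + k\right)$ ($x{\left(k \right)} = \left(5 + k\right) 2 k = 2 k \left(5 + k\right)$)
$M{\left(t,Z \right)} = 3 + Z$ ($M{\left(t,Z \right)} = Z - -3 = Z + 3 = 3 + Z$)
$G = -19$ ($G = 2 \left(-3\right) \left(5 - 3\right) - 7 = 2 \left(-3\right) 2 - 7 = -12 - 7 = -19$)
$\left(G - 20\right) M{\left(6,4 \right)} = \left(-19 - 20\right) \left(3 + 4\right) = \left(-39\right) 7 = -273$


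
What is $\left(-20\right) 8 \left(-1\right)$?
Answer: $160$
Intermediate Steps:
$\left(-20\right) 8 \left(-1\right) = \left(-160\right) \left(-1\right) = 160$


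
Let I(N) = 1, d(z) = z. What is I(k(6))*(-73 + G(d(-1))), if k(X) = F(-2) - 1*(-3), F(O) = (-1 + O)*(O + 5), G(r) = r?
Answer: -74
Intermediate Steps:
F(O) = (-1 + O)*(5 + O)
k(X) = -6 (k(X) = (-5 + (-2)² + 4*(-2)) - 1*(-3) = (-5 + 4 - 8) + 3 = -9 + 3 = -6)
I(k(6))*(-73 + G(d(-1))) = 1*(-73 - 1) = 1*(-74) = -74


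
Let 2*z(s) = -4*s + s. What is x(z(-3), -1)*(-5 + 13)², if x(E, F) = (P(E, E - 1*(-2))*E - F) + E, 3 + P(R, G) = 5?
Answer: 928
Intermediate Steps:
z(s) = -3*s/2 (z(s) = (-4*s + s)/2 = (-3*s)/2 = -3*s/2)
P(R, G) = 2 (P(R, G) = -3 + 5 = 2)
x(E, F) = -F + 3*E (x(E, F) = (2*E - F) + E = (-F + 2*E) + E = -F + 3*E)
x(z(-3), -1)*(-5 + 13)² = (-1*(-1) + 3*(-3/2*(-3)))*(-5 + 13)² = (1 + 3*(9/2))*8² = (1 + 27/2)*64 = (29/2)*64 = 928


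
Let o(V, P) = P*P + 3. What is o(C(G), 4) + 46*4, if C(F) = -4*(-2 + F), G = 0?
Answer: 203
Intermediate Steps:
C(F) = 8 - 4*F
o(V, P) = 3 + P² (o(V, P) = P² + 3 = 3 + P²)
o(C(G), 4) + 46*4 = (3 + 4²) + 46*4 = (3 + 16) + 184 = 19 + 184 = 203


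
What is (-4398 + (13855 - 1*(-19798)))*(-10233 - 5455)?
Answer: -458952440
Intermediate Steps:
(-4398 + (13855 - 1*(-19798)))*(-10233 - 5455) = (-4398 + (13855 + 19798))*(-15688) = (-4398 + 33653)*(-15688) = 29255*(-15688) = -458952440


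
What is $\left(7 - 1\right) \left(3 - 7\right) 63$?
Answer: $-1512$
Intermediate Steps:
$\left(7 - 1\right) \left(3 - 7\right) 63 = 6 \left(-4\right) 63 = \left(-24\right) 63 = -1512$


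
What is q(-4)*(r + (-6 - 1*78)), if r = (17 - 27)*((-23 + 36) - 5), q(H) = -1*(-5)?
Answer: -820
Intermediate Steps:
q(H) = 5
r = -80 (r = -10*(13 - 5) = -10*8 = -80)
q(-4)*(r + (-6 - 1*78)) = 5*(-80 + (-6 - 1*78)) = 5*(-80 + (-6 - 78)) = 5*(-80 - 84) = 5*(-164) = -820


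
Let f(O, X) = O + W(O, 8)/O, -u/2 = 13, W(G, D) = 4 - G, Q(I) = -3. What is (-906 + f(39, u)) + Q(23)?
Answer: -33965/39 ≈ -870.90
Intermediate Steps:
u = -26 (u = -2*13 = -26)
f(O, X) = O + (4 - O)/O
(-906 + f(39, u)) + Q(23) = (-906 + (-1 + 39 + 4/39)) - 3 = (-906 + 1486/39) - 3 = -33848/39 - 3 = -33965/39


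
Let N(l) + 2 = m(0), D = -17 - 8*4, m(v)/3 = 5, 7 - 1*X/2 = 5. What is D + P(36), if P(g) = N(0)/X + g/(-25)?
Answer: -4719/100 ≈ -47.190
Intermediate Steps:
X = 4 (X = 14 - 2*5 = 14 - 10 = 4)
m(v) = 15 (m(v) = 3*5 = 15)
D = -49 (D = -17 - 32 = -49)
N(l) = 13 (N(l) = -2 + 15 = 13)
P(g) = 13/4 - g/25 (P(g) = 13/4 + g/(-25) = 13*(¼) + g*(-1/25) = 13/4 - g/25)
D + P(36) = -49 + (13/4 - 1/25*36) = -49 + (13/4 - 36/25) = -49 + 181/100 = -4719/100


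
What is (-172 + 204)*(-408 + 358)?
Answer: -1600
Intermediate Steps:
(-172 + 204)*(-408 + 358) = 32*(-50) = -1600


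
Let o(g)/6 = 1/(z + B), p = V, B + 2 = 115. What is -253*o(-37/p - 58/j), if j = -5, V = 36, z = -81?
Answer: -759/16 ≈ -47.438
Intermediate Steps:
B = 113 (B = -2 + 115 = 113)
p = 36
o(g) = 3/16 (o(g) = 6/(-81 + 113) = 6/32 = 6*(1/32) = 3/16)
-253*o(-37/p - 58/j) = -253*3/16 = -759/16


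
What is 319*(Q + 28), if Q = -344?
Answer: -100804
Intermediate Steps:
319*(Q + 28) = 319*(-344 + 28) = 319*(-316) = -100804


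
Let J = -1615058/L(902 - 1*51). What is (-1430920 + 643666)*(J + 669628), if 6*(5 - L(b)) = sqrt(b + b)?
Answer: -325825574292192/401 - 3814382612196*sqrt(1702)/401 ≈ -1.2050e+12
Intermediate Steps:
L(b) = 5 - sqrt(2)*sqrt(b)/6 (L(b) = 5 - sqrt(b + b)/6 = 5 - sqrt(2)*sqrt(b)/6)
J = -1615058/(5 - sqrt(1702)/6) (J = -1615058/(5 - sqrt(2)*sqrt(902 - 1*51)/6) = -1615058/(5 - sqrt(2)*sqrt(902 - 51)/6) = -1615058/(5 - sqrt(2)*sqrt(851)/6) = -1615058/(5 - sqrt(1702)/6) ≈ 8.6096e+5)
(-1430920 + 643666)*(J + 669628) = (-1430920 + 643666)*((145355220/401 + 4845174*sqrt(1702)/401) + 669628) = -787254*(413876048/401 + 4845174*sqrt(1702)/401) = -325825574292192/401 - 3814382612196*sqrt(1702)/401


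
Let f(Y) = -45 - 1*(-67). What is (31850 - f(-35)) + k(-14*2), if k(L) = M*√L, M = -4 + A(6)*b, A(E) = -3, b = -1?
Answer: 31828 - 2*I*√7 ≈ 31828.0 - 5.2915*I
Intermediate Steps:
M = -1 (M = -4 - 3*(-1) = -4 + 3 = -1)
f(Y) = 22 (f(Y) = -45 + 67 = 22)
k(L) = -√L
(31850 - f(-35)) + k(-14*2) = (31850 - 1*22) - √(-14*2) = (31850 - 22) - √(-28) = 31828 - 2*I*√7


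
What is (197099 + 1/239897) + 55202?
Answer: 60526252998/239897 ≈ 2.5230e+5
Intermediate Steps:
(197099 + 1/239897) + 55202 = 47283458804/239897 + 55202 = 60526252998/239897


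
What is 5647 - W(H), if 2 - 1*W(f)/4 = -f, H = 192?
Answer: 4871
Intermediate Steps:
W(f) = 8 + 4*f (W(f) = 8 - (-4)*f = 8 + 4*f)
5647 - W(H) = 5647 - (8 + 4*192) = 5647 - (8 + 768) = 5647 - 1*776 = 5647 - 776 = 4871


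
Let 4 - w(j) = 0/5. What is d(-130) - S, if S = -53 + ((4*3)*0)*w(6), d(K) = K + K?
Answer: -207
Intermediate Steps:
w(j) = 4 (w(j) = 4 - 0/5 = 4 - 1*0 = 4 + 0 = 4)
d(K) = 2*K
S = -53 (S = -53 + ((4*3)*0)*4 = -53 + (12*0)*4 = -53 + 0*4 = -53 + 0 = -53)
d(-130) - S = 2*(-130) - 1*(-53) = -260 + 53 = -207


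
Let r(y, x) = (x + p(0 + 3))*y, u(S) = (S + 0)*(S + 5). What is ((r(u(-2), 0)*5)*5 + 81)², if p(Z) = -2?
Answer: 145161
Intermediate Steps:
u(S) = S*(5 + S)
r(y, x) = y*(-2 + x) (r(y, x) = (x - 2)*y = (-2 + x)*y = y*(-2 + x))
((r(u(-2), 0)*5)*5 + 81)² = ((((-2*(5 - 2))*(-2 + 0))*5)*5 + 81)² = (((-2*3*(-2))*5)*5 + 81)² = ((-6*(-2)*5)*5 + 81)² = ((12*5)*5 + 81)² = (60*5 + 81)² = (300 + 81)² = 381² = 145161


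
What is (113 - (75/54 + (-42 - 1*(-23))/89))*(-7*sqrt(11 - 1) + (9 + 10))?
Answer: 3403717/1602 - 1254001*sqrt(10)/1602 ≈ -350.68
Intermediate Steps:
(113 - (75/54 + (-42 - 1*(-23))/89))*(-7*sqrt(11 - 1) + (9 + 10)) = (113 - (75*(1/54) + (-42 + 23)*(1/89)))*(-7*sqrt(10) + 19) = (113 - (25/18 - 19*1/89))*(19 - 7*sqrt(10)) = (113 - (25/18 - 19/89))*(19 - 7*sqrt(10)) = (113 - 1*1883/1602)*(19 - 7*sqrt(10)) = (113 - 1883/1602)*(19 - 7*sqrt(10)) = 179143*(19 - 7*sqrt(10))/1602 = 3403717/1602 - 1254001*sqrt(10)/1602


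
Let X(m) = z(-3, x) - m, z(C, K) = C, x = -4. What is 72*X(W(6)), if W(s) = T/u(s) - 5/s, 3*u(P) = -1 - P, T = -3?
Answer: -1740/7 ≈ -248.57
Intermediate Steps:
u(P) = -⅓ - P/3 (u(P) = (-1 - P)/3 = -⅓ - P/3)
W(s) = -5/s - 3/(-⅓ - s/3) (W(s) = -3/(-⅓ - s/3) - 5/s = -5/s - 3/(-⅓ - s/3))
X(m) = -3 - m
72*X(W(6)) = 72*(-3 - (-5 + 4*6)/(6*(1 + 6))) = 72*(-3 - (-5 + 24)/(6*7)) = 72*(-3 - 19/(6*7)) = 72*(-3 - 1*19/42) = 72*(-3 - 19/42) = 72*(-145/42) = -1740/7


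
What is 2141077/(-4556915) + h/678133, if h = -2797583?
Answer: -14200282905686/3090194439695 ≈ -4.5953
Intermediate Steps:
2141077/(-4556915) + h/678133 = 2141077/(-4556915) - 2797583/678133 = 2141077*(-1/4556915) - 2797583*1/678133 = -2141077/4556915 - 2797583/678133 = -14200282905686/3090194439695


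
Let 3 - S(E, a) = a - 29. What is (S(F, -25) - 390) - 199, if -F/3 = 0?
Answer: -532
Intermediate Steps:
F = 0 (F = -3*0 = 0)
S(E, a) = 32 - a (S(E, a) = 3 - (a - 29) = 3 - (-29 + a) = 3 + (29 - a) = 32 - a)
(S(F, -25) - 390) - 199 = ((32 - 1*(-25)) - 390) - 199 = ((32 + 25) - 390) - 199 = (57 - 390) - 199 = -333 - 199 = -532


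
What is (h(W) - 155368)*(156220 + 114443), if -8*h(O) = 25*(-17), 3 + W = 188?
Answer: -336303920097/8 ≈ -4.2038e+10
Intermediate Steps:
W = 185 (W = -3 + 188 = 185)
h(O) = 425/8 (h(O) = -25*(-17)/8 = -⅛*(-425) = 425/8)
(h(W) - 155368)*(156220 + 114443) = (425/8 - 155368)*(156220 + 114443) = -1242519/8*270663 = -336303920097/8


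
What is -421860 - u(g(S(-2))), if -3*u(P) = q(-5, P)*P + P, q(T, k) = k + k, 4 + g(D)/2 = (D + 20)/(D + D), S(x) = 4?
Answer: -421858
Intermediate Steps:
g(D) = -8 + (20 + D)/D (g(D) = -8 + 2*((D + 20)/(D + D)) = -8 + 2*((20 + D)/((2*D))) = -8 + 2*((20 + D)*(1/(2*D))) = -8 + 2*((20 + D)/(2*D)) = -8 + (20 + D)/D)
q(T, k) = 2*k
u(P) = -2*P²/3 - P/3 (u(P) = -((2*P)*P + P)/3 = -(2*P² + P)/3 = -(P + 2*P²)/3 = -2*P²/3 - P/3)
-421860 - u(g(S(-2))) = -421860 - (-1)*(-7 + 20/4)*(1 + 2*(-7 + 20/4))/3 = -421860 - (-1)*(-7 + 20*(¼))*(1 + 2*(-7 + 20*(¼)))/3 = -421860 - (-1)*(-7 + 5)*(1 + 2*(-7 + 5))/3 = -421860 - (-1)*(-2)*(1 + 2*(-2))/3 = -421860 - (-1)*(-2)*(1 - 4)/3 = -421860 - (-1)*(-2)*(-3)/3 = -421860 - 1*(-2) = -421860 + 2 = -421858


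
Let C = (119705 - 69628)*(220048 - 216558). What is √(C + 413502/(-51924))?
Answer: √13088729496432962/8654 ≈ 13220.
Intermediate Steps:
C = 174768730 (C = 50077*3490 = 174768730)
√(C + 413502/(-51924)) = √(174768730 + 413502/(-51924)) = √(174768730 + 413502*(-1/51924)) = √(174768730 - 68917/8654) = √(1512448520503/8654) = √13088729496432962/8654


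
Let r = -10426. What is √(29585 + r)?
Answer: 7*√391 ≈ 138.42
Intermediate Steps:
√(29585 + r) = √(29585 - 10426) = √19159 = 7*√391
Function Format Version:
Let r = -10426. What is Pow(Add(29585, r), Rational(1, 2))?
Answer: Mul(7, Pow(391, Rational(1, 2))) ≈ 138.42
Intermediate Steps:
Pow(Add(29585, r), Rational(1, 2)) = Pow(Add(29585, -10426), Rational(1, 2)) = Pow(19159, Rational(1, 2)) = Mul(7, Pow(391, Rational(1, 2)))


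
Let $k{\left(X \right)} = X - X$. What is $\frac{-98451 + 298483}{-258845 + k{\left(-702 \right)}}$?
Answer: $- \frac{200032}{258845} \approx -0.77279$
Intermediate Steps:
$k{\left(X \right)} = 0$
$\frac{-98451 + 298483}{-258845 + k{\left(-702 \right)}} = \frac{-98451 + 298483}{-258845 + 0} = \frac{200032}{-258845} = 200032 \left(- \frac{1}{258845}\right) = - \frac{200032}{258845}$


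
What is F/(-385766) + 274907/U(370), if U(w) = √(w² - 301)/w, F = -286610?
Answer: 143305/192883 + 101715590*√136599/136599 ≈ 2.7521e+5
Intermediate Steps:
U(w) = √(-301 + w²)/w
F/(-385766) + 274907/U(370) = -286610/(-385766) + 274907/((√(-301 + 370²)/370)) = -286610*(-1/385766) + 274907/((√(-301 + 136900)/370)) = 143305/192883 + 274907/((√136599/370)) = 143305/192883 + 274907*(370*√136599/136599) = 143305/192883 + 101715590*√136599/136599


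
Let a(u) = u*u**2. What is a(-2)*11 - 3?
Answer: -91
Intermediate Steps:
a(u) = u**3
a(-2)*11 - 3 = (-2)**3*11 - 3 = -8*11 - 3 = -88 - 3 = -91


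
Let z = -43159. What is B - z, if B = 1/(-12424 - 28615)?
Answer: 1771202200/41039 ≈ 43159.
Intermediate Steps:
B = -1/41039 (B = 1/(-41039) = -1/41039 ≈ -2.4367e-5)
B - z = -1/41039 - 1*(-43159) = -1/41039 + 43159 = 1771202200/41039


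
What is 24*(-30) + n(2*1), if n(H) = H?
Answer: -718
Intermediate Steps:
24*(-30) + n(2*1) = 24*(-30) + 2*1 = -720 + 2 = -718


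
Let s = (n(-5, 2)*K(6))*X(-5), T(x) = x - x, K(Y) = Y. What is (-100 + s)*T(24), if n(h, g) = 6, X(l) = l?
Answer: 0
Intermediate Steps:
T(x) = 0
s = -180 (s = (6*6)*(-5) = 36*(-5) = -180)
(-100 + s)*T(24) = (-100 - 180)*0 = -280*0 = 0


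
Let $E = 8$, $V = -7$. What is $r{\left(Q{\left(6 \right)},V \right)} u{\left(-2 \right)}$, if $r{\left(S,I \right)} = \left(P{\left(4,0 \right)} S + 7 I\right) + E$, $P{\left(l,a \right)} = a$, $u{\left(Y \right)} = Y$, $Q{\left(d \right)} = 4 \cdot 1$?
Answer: $82$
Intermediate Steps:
$Q{\left(d \right)} = 4$
$r{\left(S,I \right)} = 8 + 7 I$ ($r{\left(S,I \right)} = \left(0 S + 7 I\right) + 8 = \left(0 + 7 I\right) + 8 = 7 I + 8 = 8 + 7 I$)
$r{\left(Q{\left(6 \right)},V \right)} u{\left(-2 \right)} = \left(8 + 7 \left(-7\right)\right) \left(-2\right) = \left(8 - 49\right) \left(-2\right) = \left(-41\right) \left(-2\right) = 82$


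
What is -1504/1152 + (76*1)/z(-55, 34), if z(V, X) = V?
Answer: -5321/1980 ≈ -2.6874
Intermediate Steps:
-1504/1152 + (76*1)/z(-55, 34) = -1504/1152 + (76*1)/(-55) = -1504*1/1152 + 76*(-1/55) = -47/36 - 76/55 = -5321/1980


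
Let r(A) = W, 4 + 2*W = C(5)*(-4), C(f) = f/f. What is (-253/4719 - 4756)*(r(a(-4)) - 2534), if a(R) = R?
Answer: 1726133562/143 ≈ 1.2071e+7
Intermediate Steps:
C(f) = 1
W = -4 (W = -2 + (1*(-4))/2 = -2 + (½)*(-4) = -2 - 2 = -4)
r(A) = -4
(-253/4719 - 4756)*(r(a(-4)) - 2534) = (-253/4719 - 4756)*(-4 - 2534) = (-253*1/4719 - 4756)*(-2538) = (-23/429 - 4756)*(-2538) = -2040347/429*(-2538) = 1726133562/143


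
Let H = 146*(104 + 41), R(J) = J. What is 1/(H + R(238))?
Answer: 1/21408 ≈ 4.6712e-5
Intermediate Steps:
H = 21170 (H = 146*145 = 21170)
1/(H + R(238)) = 1/(21170 + 238) = 1/21408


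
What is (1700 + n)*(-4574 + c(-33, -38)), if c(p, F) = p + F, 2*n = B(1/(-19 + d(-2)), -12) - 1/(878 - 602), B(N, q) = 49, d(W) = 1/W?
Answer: -4421682335/552 ≈ -8.0103e+6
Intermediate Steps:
n = 13523/552 (n = (49 - 1/(878 - 602))/2 = (49 - 1/276)/2 = (½)*(13523/276) = 13523/552 ≈ 24.498)
c(p, F) = F + p
(1700 + n)*(-4574 + c(-33, -38)) = (1700 + 13523/552)*(-4574 + (-38 - 33)) = 951923*(-4574 - 71)/552 = (951923/552)*(-4645) = -4421682335/552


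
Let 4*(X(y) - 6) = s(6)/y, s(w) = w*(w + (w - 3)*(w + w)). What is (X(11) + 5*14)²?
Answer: 808201/121 ≈ 6679.3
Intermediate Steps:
s(w) = w*(w + 2*w*(-3 + w)) (s(w) = w*(w + (-3 + w)*(2*w)) = w*(w + 2*w*(-3 + w)))
X(y) = 6 + 63/y (X(y) = 6 + ((6²*(-5 + 2*6))/y)/4 = 6 + ((36*(-5 + 12))/y)/4 = 6 + ((36*7)/y)/4 = 6 + (252/y)/4 = 6 + 63/y)
(X(11) + 5*14)² = ((6 + 63/11) + 5*14)² = ((6 + 63*(1/11)) + 70)² = ((6 + 63/11) + 70)² = (129/11 + 70)² = (899/11)² = 808201/121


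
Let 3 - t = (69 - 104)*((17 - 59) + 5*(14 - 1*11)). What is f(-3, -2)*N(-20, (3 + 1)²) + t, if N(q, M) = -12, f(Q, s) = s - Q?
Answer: -954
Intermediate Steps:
t = -942 (t = 3 - (69 - 104)*((17 - 59) + 5*(14 - 1*11)) = 3 - (-35)*(-42 + 5*(14 - 11)) = 3 - (-35)*(-42 + 5*3) = 3 - (-35)*(-42 + 15) = 3 - (-35)*(-27) = 3 - 1*945 = 3 - 945 = -942)
f(-3, -2)*N(-20, (3 + 1)²) + t = (-2 - 1*(-3))*(-12) - 942 = (-2 + 3)*(-12) - 942 = 1*(-12) - 942 = -12 - 942 = -954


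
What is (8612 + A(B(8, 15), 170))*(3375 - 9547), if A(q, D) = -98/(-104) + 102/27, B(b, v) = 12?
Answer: -6222340375/117 ≈ -5.3182e+7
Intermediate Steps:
A(q, D) = 2209/468 (A(q, D) = -98*(-1/104) + 102*(1/27) = 49/52 + 34/9 = 2209/468)
(8612 + A(B(8, 15), 170))*(3375 - 9547) = (8612 + 2209/468)*(3375 - 9547) = (4032625/468)*(-6172) = -6222340375/117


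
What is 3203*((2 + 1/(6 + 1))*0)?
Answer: 0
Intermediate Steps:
3203*((2 + 1/(6 + 1))*0) = 3203*((2 + 1/7)*0) = 3203*((2 + ⅐)*0) = 3203*((15/7)*0) = 3203*0 = 0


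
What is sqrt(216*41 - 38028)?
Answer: 2*I*sqrt(7293) ≈ 170.8*I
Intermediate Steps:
sqrt(216*41 - 38028) = sqrt(8856 - 38028) = sqrt(-29172) = 2*I*sqrt(7293)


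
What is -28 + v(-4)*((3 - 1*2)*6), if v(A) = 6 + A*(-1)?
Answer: 32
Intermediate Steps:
v(A) = 6 - A
-28 + v(-4)*((3 - 1*2)*6) = -28 + (6 - 1*(-4))*((3 - 1*2)*6) = -28 + (6 + 4)*((3 - 2)*6) = -28 + 10*(1*6) = -28 + 10*6 = -28 + 60 = 32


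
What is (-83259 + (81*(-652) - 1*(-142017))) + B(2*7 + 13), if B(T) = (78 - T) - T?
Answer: 5970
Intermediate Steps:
B(T) = 78 - 2*T
(-83259 + (81*(-652) - 1*(-142017))) + B(2*7 + 13) = (-83259 + (81*(-652) - 1*(-142017))) + (78 - 2*(2*7 + 13)) = (-83259 + (-52812 + 142017)) + (78 - 2*(14 + 13)) = (-83259 + 89205) + (78 - 2*27) = 5946 + (78 - 54) = 5946 + 24 = 5970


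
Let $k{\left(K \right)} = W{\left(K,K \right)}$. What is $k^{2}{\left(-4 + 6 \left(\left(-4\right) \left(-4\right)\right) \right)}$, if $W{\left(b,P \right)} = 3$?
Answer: $9$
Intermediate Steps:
$k{\left(K \right)} = 3$
$k^{2}{\left(-4 + 6 \left(\left(-4\right) \left(-4\right)\right) \right)} = 3^{2} = 9$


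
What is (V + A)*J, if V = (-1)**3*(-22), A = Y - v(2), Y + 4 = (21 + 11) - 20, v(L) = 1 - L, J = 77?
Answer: 2387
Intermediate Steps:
Y = 8 (Y = -4 + ((21 + 11) - 20) = -4 + (32 - 20) = -4 + 12 = 8)
A = 9 (A = 8 - (1 - 1*2) = 8 - (1 - 2) = 8 - 1*(-1) = 8 + 1 = 9)
V = 22 (V = -1*(-22) = 22)
(V + A)*J = (22 + 9)*77 = 31*77 = 2387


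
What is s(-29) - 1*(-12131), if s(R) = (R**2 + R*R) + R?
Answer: 13784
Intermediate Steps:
s(R) = R + 2*R**2 (s(R) = (R**2 + R**2) + R = 2*R**2 + R = R + 2*R**2)
s(-29) - 1*(-12131) = -29*(1 + 2*(-29)) - 1*(-12131) = -29*(1 - 58) + 12131 = -29*(-57) + 12131 = 1653 + 12131 = 13784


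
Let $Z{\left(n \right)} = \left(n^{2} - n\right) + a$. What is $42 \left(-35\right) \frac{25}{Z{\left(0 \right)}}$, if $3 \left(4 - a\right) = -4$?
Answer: $- \frac{55125}{8} \approx -6890.6$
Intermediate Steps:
$a = \frac{16}{3}$ ($a = 4 - - \frac{4}{3} = 4 + \frac{4}{3} = \frac{16}{3} \approx 5.3333$)
$Z{\left(n \right)} = \frac{16}{3} + n^{2} - n$ ($Z{\left(n \right)} = \left(n^{2} - n\right) + \frac{16}{3} = \frac{16}{3} + n^{2} - n$)
$42 \left(-35\right) \frac{25}{Z{\left(0 \right)}} = 42 \left(-35\right) \frac{25}{\frac{16}{3} + 0^{2} - 0} = - 1470 \frac{25}{\frac{16}{3} + 0 + 0} = - 1470 \frac{25}{\frac{16}{3}} = - 1470 \cdot 25 \cdot \frac{3}{16} = \left(-1470\right) \frac{75}{16} = - \frac{55125}{8}$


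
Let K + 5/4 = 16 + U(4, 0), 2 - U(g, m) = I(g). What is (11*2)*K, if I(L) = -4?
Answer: 913/2 ≈ 456.50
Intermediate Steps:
U(g, m) = 6 (U(g, m) = 2 - 1*(-4) = 2 + 4 = 6)
K = 83/4 (K = -5/4 + (16 + 6) = -5/4 + 22 = 83/4 ≈ 20.750)
(11*2)*K = (11*2)*(83/4) = 22*(83/4) = 913/2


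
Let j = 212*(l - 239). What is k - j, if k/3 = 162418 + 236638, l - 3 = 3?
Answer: 1246564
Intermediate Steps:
l = 6 (l = 3 + 3 = 6)
j = -49396 (j = 212*(6 - 239) = 212*(-233) = -49396)
k = 1197168 (k = 3*(162418 + 236638) = 3*399056 = 1197168)
k - j = 1197168 - 1*(-49396) = 1197168 + 49396 = 1246564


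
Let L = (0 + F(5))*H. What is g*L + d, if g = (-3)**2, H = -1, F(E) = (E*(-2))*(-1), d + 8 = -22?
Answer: -120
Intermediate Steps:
d = -30 (d = -8 - 22 = -30)
F(E) = 2*E (F(E) = -2*E*(-1) = 2*E)
g = 9
L = -10 (L = (0 + 2*5)*(-1) = (0 + 10)*(-1) = 10*(-1) = -10)
g*L + d = 9*(-10) - 30 = -90 - 30 = -120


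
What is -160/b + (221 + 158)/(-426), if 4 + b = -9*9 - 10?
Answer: 6431/8094 ≈ 0.79454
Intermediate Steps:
b = -95 (b = -4 + (-9*9 - 10) = -4 + (-81 - 10) = -4 - 91 = -95)
-160/b + (221 + 158)/(-426) = -160/(-95) + (221 + 158)/(-426) = -160*(-1/95) + 379*(-1/426) = 32/19 - 379/426 = 6431/8094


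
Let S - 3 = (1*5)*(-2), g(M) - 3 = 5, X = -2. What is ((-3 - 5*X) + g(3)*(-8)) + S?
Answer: -64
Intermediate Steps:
g(M) = 8 (g(M) = 3 + 5 = 8)
S = -7 (S = 3 + (1*5)*(-2) = 3 + 5*(-2) = 3 - 10 = -7)
((-3 - 5*X) + g(3)*(-8)) + S = ((-3 - 5*(-2)) + 8*(-8)) - 7 = ((-3 + 10) - 64) - 7 = (7 - 64) - 7 = -57 - 7 = -64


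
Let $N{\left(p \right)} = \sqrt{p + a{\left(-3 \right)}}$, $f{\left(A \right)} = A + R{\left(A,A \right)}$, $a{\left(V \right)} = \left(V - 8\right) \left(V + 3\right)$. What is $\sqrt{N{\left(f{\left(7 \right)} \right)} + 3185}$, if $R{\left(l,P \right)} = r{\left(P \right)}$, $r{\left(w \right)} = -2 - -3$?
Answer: $\sqrt{3185 + 2 \sqrt{2}} \approx 56.461$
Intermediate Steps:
$r{\left(w \right)} = 1$ ($r{\left(w \right)} = -2 + 3 = 1$)
$R{\left(l,P \right)} = 1$
$a{\left(V \right)} = \left(-8 + V\right) \left(3 + V\right)$
$f{\left(A \right)} = 1 + A$ ($f{\left(A \right)} = A + 1 = 1 + A$)
$N{\left(p \right)} = \sqrt{p}$ ($N{\left(p \right)} = \sqrt{p - \left(9 - 9\right)} = \sqrt{p + \left(-24 + 9 + 15\right)} = \sqrt{p + 0} = \sqrt{p}$)
$\sqrt{N{\left(f{\left(7 \right)} \right)} + 3185} = \sqrt{\sqrt{1 + 7} + 3185} = \sqrt{\sqrt{8} + 3185} = \sqrt{2 \sqrt{2} + 3185} = \sqrt{3185 + 2 \sqrt{2}}$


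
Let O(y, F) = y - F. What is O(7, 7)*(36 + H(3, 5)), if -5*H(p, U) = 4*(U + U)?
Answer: 0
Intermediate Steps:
H(p, U) = -8*U/5 (H(p, U) = -4*(U + U)/5 = -4*2*U/5 = -8*U/5)
O(7, 7)*(36 + H(3, 5)) = (7 - 1*7)*(36 - 8/5*5) = (7 - 7)*(36 - 8) = 0*28 = 0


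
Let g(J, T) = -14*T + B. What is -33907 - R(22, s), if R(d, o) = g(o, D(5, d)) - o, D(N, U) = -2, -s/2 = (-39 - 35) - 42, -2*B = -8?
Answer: -33707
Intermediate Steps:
B = 4 (B = -½*(-8) = 4)
s = 232 (s = -2*((-39 - 35) - 42) = -2*(-74 - 42) = -2*(-116) = 232)
g(J, T) = 4 - 14*T (g(J, T) = -14*T + 4 = 4 - 14*T)
R(d, o) = 32 - o (R(d, o) = (4 - 14*(-2)) - o = (4 + 28) - o = 32 - o)
-33907 - R(22, s) = -33907 - (32 - 1*232) = -33907 - (32 - 232) = -33907 - 1*(-200) = -33907 + 200 = -33707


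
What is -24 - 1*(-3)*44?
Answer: 108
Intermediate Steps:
-24 - 1*(-3)*44 = -24 + 3*44 = -24 + 132 = 108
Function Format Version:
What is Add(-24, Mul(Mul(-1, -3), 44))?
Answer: 108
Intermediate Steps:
Add(-24, Mul(Mul(-1, -3), 44)) = Add(-24, Mul(3, 44)) = Add(-24, 132) = 108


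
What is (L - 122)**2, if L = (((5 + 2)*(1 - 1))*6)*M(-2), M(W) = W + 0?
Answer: 14884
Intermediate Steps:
M(W) = W
L = 0 (L = (((5 + 2)*(1 - 1))*6)*(-2) = ((7*0)*6)*(-2) = (0*6)*(-2) = 0*(-2) = 0)
(L - 122)**2 = (0 - 122)**2 = (-122)**2 = 14884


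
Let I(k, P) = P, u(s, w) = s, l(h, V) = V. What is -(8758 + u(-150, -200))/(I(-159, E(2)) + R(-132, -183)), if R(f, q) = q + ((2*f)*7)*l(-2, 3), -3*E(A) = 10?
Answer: 25824/17191 ≈ 1.5022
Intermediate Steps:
E(A) = -10/3 (E(A) = -⅓*10 = -10/3)
R(f, q) = q + 42*f (R(f, q) = q + ((2*f)*7)*3 = q + (14*f)*3 = q + 42*f)
-(8758 + u(-150, -200))/(I(-159, E(2)) + R(-132, -183)) = -(8758 - 150)/(-10/3 + (-183 + 42*(-132))) = -8608/(-10/3 + (-183 - 5544)) = -8608/(-10/3 - 5727) = -8608/(-17191/3) = -8608*(-3)/17191 = -1*(-25824/17191) = 25824/17191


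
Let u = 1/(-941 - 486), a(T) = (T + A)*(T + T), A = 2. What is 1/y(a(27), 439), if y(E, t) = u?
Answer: -1427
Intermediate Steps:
a(T) = 2*T*(2 + T) (a(T) = (T + 2)*(T + T) = (2 + T)*(2*T) = 2*T*(2 + T))
u = -1/1427 (u = 1/(-1427) = -1/1427 ≈ -0.00070077)
y(E, t) = -1/1427
1/y(a(27), 439) = 1/(-1/1427) = -1427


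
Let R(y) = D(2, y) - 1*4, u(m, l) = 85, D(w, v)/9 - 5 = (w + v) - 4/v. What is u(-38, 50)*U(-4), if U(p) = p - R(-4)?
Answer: -3060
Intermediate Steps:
D(w, v) = 45 - 36/v + 9*v + 9*w (D(w, v) = 45 + 9*((w + v) - 4/v) = 45 + 9*((v + w) - 4/v) = 45 + 9*(v + w - 4/v) = 45 + (-36/v + 9*v + 9*w) = 45 - 36/v + 9*v + 9*w)
R(y) = -4 + 9*(-4 + y*(7 + y))/y (R(y) = 9*(-4 + y*(5 + y + 2))/y - 1*4 = 9*(-4 + y*(7 + y))/y - 4 = -4 + 9*(-4 + y*(7 + y))/y)
U(p) = -32 + p (U(p) = p - (59 - 36/(-4) + 9*(-4)) = p - (59 - 36*(-¼) - 36) = p - (59 + 9 - 36) = p - 1*32 = p - 32 = -32 + p)
u(-38, 50)*U(-4) = 85*(-32 - 4) = 85*(-36) = -3060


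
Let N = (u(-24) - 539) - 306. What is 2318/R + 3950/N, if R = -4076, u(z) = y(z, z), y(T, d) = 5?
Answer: -451183/85596 ≈ -5.2711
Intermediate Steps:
u(z) = 5
N = -840 (N = (5 - 539) - 306 = -534 - 306 = -840)
2318/R + 3950/N = 2318/(-4076) + 3950/(-840) = 2318*(-1/4076) + 3950*(-1/840) = -1159/2038 - 395/84 = -451183/85596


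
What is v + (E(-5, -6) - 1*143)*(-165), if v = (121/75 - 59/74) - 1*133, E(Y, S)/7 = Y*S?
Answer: -62088871/5550 ≈ -11187.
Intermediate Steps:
E(Y, S) = 7*S*Y (E(Y, S) = 7*(Y*S) = 7*(S*Y) = 7*S*Y)
v = -733621/5550 (v = (121*(1/75) - 59*1/74) - 133 = (121/75 - 59/74) - 133 = 4529/5550 - 133 = -733621/5550 ≈ -132.18)
v + (E(-5, -6) - 1*143)*(-165) = -733621/5550 + (7*(-6)*(-5) - 1*143)*(-165) = -733621/5550 + (210 - 143)*(-165) = -733621/5550 + 67*(-165) = -733621/5550 - 11055 = -62088871/5550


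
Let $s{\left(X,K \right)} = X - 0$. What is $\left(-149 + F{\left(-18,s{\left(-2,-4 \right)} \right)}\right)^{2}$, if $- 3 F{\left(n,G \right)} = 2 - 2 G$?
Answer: $22801$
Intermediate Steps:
$s{\left(X,K \right)} = X$ ($s{\left(X,K \right)} = X + 0 = X$)
$F{\left(n,G \right)} = - \frac{2}{3} + \frac{2 G}{3}$ ($F{\left(n,G \right)} = - \frac{2 - 2 G}{3} = - \frac{2}{3} + \frac{2 G}{3}$)
$\left(-149 + F{\left(-18,s{\left(-2,-4 \right)} \right)}\right)^{2} = \left(-149 + \left(- \frac{2}{3} + \frac{2}{3} \left(-2\right)\right)\right)^{2} = \left(-149 - 2\right)^{2} = \left(-151\right)^{2} = 22801$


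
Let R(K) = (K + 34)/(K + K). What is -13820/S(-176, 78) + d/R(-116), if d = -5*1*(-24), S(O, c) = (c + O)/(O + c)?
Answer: -552700/41 ≈ -13480.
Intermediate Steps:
S(O, c) = 1 (S(O, c) = (O + c)/(O + c) = 1)
d = 120 (d = -5*(-24) = 120)
R(K) = (34 + K)/(2*K) (R(K) = (34 + K)/((2*K)) = (34 + K)*(1/(2*K)) = (34 + K)/(2*K))
-13820/S(-176, 78) + d/R(-116) = -13820/1 + 120/(((½)*(34 - 116)/(-116))) = -13820*1 + 120/(((½)*(-1/116)*(-82))) = -13820 + 120/(41/116) = -13820 + 120*(116/41) = -13820 + 13920/41 = -552700/41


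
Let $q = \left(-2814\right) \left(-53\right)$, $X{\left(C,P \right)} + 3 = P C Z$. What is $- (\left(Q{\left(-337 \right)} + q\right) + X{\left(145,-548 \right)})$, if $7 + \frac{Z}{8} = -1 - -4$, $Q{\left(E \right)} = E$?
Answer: $-2691522$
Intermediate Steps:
$Z = -32$ ($Z = -56 + 8 \left(-1 - -4\right) = -56 + 8 \left(-1 + 4\right) = -56 + 8 \cdot 3 = -56 + 24 = -32$)
$X{\left(C,P \right)} = -3 - 32 C P$ ($X{\left(C,P \right)} = -3 + P C \left(-32\right) = -3 + C P \left(-32\right) = -3 - 32 C P$)
$q = 149142$
$- (\left(Q{\left(-337 \right)} + q\right) + X{\left(145,-548 \right)}) = - (\left(-337 + 149142\right) - \left(3 + 4640 \left(-548\right)\right)) = - (148805 + \left(-3 + 2542720\right)) = - (148805 + 2542717) = \left(-1\right) 2691522 = -2691522$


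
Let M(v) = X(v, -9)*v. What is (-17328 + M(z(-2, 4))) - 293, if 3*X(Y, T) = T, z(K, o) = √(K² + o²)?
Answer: -17621 - 6*√5 ≈ -17634.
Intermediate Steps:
X(Y, T) = T/3
M(v) = -3*v (M(v) = ((⅓)*(-9))*v = -3*v)
(-17328 + M(z(-2, 4))) - 293 = (-17328 - 3*√((-2)² + 4²)) - 293 = (-17328 - 3*√(4 + 16)) - 293 = (-17328 - 6*√5) - 293 = -17621 - 6*√5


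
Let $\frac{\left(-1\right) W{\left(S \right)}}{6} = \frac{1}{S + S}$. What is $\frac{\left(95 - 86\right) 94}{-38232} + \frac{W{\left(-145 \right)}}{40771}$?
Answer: $- \frac{277847993}{12556652580} \approx -0.022128$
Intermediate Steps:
$W{\left(S \right)} = - \frac{3}{S}$ ($W{\left(S \right)} = - \frac{6}{S + S} = - \frac{6}{2 S} = - 6 \frac{1}{2 S} = - \frac{3}{S}$)
$\frac{\left(95 - 86\right) 94}{-38232} + \frac{W{\left(-145 \right)}}{40771} = \frac{\left(95 - 86\right) 94}{-38232} + \frac{\left(-3\right) \frac{1}{-145}}{40771} = 9 \cdot 94 \left(- \frac{1}{38232}\right) + \left(-3\right) \left(- \frac{1}{145}\right) \frac{1}{40771} = 846 \left(- \frac{1}{38232}\right) + \frac{3}{145} \cdot \frac{1}{40771} = - \frac{47}{2124} + \frac{3}{5911795} = - \frac{277847993}{12556652580}$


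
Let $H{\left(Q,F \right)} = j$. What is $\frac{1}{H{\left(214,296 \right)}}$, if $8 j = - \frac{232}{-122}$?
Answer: $\frac{122}{29} \approx 4.2069$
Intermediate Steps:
$j = \frac{29}{122}$ ($j = \frac{\left(-232\right) \frac{1}{-122}}{8} = \frac{\left(-232\right) \left(- \frac{1}{122}\right)}{8} = \frac{1}{8} \cdot \frac{116}{61} = \frac{29}{122} \approx 0.2377$)
$H{\left(Q,F \right)} = \frac{29}{122}$
$\frac{1}{H{\left(214,296 \right)}} = \frac{1}{\frac{29}{122}} = \frac{122}{29}$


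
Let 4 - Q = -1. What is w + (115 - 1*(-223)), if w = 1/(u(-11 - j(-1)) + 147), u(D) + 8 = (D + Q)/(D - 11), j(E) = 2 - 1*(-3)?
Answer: 1272259/3764 ≈ 338.01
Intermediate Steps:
j(E) = 5 (j(E) = 2 + 3 = 5)
Q = 5 (Q = 4 - 1*(-1) = 4 + 1 = 5)
u(D) = -8 + (5 + D)/(-11 + D) (u(D) = -8 + (D + 5)/(D - 11) = -8 + (5 + D)/(-11 + D))
w = 27/3764 (w = 1/((93 - 7*(-11 - 1*5))/(-11 + (-11 - 1*5)) + 147) = 1/((93 - 7*(-11 - 5))/(-11 + (-11 - 5)) + 147) = 1/((93 - 7*(-16))/(-11 - 16) + 147) = 1/((93 + 112)/(-27) + 147) = 1/(-1/27*205 + 147) = 1/(-205/27 + 147) = 1/(3764/27) = 27/3764 ≈ 0.0071732)
w + (115 - 1*(-223)) = 27/3764 + (115 - 1*(-223)) = 27/3764 + (115 + 223) = 27/3764 + 338 = 1272259/3764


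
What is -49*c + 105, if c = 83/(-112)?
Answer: 2261/16 ≈ 141.31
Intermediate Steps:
c = -83/112 (c = 83*(-1/112) = -83/112 ≈ -0.74107)
-49*c + 105 = -49*(-83/112) + 105 = 581/16 + 105 = 2261/16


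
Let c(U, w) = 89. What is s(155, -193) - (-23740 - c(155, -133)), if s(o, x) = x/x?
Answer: 23830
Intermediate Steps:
s(o, x) = 1
s(155, -193) - (-23740 - c(155, -133)) = 1 - (-23740 - 1*89) = 1 - (-23740 - 89) = 1 - 1*(-23829) = 1 + 23829 = 23830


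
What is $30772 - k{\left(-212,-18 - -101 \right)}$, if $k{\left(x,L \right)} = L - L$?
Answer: $30772$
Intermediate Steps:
$k{\left(x,L \right)} = 0$
$30772 - k{\left(-212,-18 - -101 \right)} = 30772 - 0 = 30772 + 0 = 30772$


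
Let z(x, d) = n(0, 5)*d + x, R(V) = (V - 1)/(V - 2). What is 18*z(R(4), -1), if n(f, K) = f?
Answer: 27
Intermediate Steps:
R(V) = (-1 + V)/(-2 + V)
z(x, d) = x (z(x, d) = 0*d + x = 0 + x = x)
18*z(R(4), -1) = 18*((-1 + 4)/(-2 + 4)) = 18*(3/2) = 27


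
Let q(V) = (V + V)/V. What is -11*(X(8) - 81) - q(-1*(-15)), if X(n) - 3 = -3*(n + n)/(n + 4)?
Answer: 900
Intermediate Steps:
X(n) = 3 - 6*n/(4 + n) (X(n) = 3 - 3*(n + n)/(n + 4) = 3 - 3*2*n/(4 + n) = 3 - 6*n/(4 + n))
q(V) = 2 (q(V) = (2*V)/V = 2)
-11*(X(8) - 81) - q(-1*(-15)) = -11*(3*(4 - 1*8)/(4 + 8) - 81) - 1*2 = -11*(3*(4 - 8)/12 - 81) - 2 = -11*(3*(1/12)*(-4) - 81) - 2 = -11*(-1 - 81) - 2 = -11*(-82) - 2 = 902 - 2 = 900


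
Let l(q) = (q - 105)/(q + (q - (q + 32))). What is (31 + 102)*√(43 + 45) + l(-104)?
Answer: 209/136 + 266*√22 ≈ 1249.2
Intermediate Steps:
l(q) = (-105 + q)/(-32 + q) (l(q) = (-105 + q)/(q + (q - (32 + q))) = (-105 + q)/(q + (q + (-32 - q))) = (-105 + q)/(q - 32) = (-105 + q)/(-32 + q))
(31 + 102)*√(43 + 45) + l(-104) = (31 + 102)*√(43 + 45) + (-105 - 104)/(-32 - 104) = 133*√88 - 209/(-136) = 133*(2*√22) - 1/136*(-209) = 266*√22 + 209/136 = 209/136 + 266*√22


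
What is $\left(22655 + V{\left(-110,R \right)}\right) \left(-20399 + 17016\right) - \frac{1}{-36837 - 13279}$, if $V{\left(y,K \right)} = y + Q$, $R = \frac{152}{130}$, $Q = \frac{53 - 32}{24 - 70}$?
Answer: $- \frac{87911902707463}{1152668} \approx -7.6268 \cdot 10^{7}$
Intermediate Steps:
$Q = - \frac{21}{46}$ ($Q = \frac{21}{-46} = 21 \left(- \frac{1}{46}\right) = - \frac{21}{46} \approx -0.45652$)
$R = \frac{76}{65}$ ($R = 152 \cdot \frac{1}{130} = \frac{76}{65} \approx 1.1692$)
$V{\left(y,K \right)} = - \frac{21}{46} + y$ ($V{\left(y,K \right)} = y - \frac{21}{46} = - \frac{21}{46} + y$)
$\left(22655 + V{\left(-110,R \right)}\right) \left(-20399 + 17016\right) - \frac{1}{-36837 - 13279} = \left(22655 - \frac{5081}{46}\right) \left(-20399 + 17016\right) - \frac{1}{-36837 - 13279} = \left(22655 - \frac{5081}{46}\right) \left(-3383\right) - \frac{1}{-50116} = \frac{1037049}{46} \left(-3383\right) - - \frac{1}{50116} = - \frac{3508336767}{46} + \frac{1}{50116} = - \frac{87911902707463}{1152668}$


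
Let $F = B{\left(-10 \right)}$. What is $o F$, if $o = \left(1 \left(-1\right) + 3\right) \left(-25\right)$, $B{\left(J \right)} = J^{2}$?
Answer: $-5000$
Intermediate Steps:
$o = -50$ ($o = \left(-1 + 3\right) \left(-25\right) = 2 \left(-25\right) = -50$)
$F = 100$ ($F = \left(-10\right)^{2} = 100$)
$o F = \left(-50\right) 100 = -5000$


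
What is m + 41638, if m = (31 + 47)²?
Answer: 47722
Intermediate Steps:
m = 6084 (m = 78² = 6084)
m + 41638 = 6084 + 41638 = 47722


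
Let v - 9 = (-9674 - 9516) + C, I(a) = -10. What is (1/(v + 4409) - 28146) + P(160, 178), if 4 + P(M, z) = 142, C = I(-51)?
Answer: -414014257/14782 ≈ -28008.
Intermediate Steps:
C = -10
P(M, z) = 138 (P(M, z) = -4 + 142 = 138)
v = -19191 (v = 9 + ((-9674 - 9516) - 10) = 9 + (-19190 - 10) = 9 - 19200 = -19191)
(1/(v + 4409) - 28146) + P(160, 178) = (1/(-19191 + 4409) - 28146) + 138 = (1/(-14782) - 28146) + 138 = (-1/14782 - 28146) + 138 = -416054173/14782 + 138 = -414014257/14782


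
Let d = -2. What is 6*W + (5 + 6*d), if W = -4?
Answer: -31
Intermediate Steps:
6*W + (5 + 6*d) = 6*(-4) + (5 + 6*(-2)) = -24 + (5 - 12) = -24 - 7 = -31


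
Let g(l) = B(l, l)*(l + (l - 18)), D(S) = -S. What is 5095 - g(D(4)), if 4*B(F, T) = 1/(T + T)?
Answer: 81507/16 ≈ 5094.2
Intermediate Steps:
B(F, T) = 1/(8*T) (B(F, T) = 1/(4*(T + T)) = 1/(4*((2*T))) = (1/(2*T))/4 = 1/(8*T))
g(l) = (-18 + 2*l)/(8*l) (g(l) = (1/(8*l))*(l + (l - 18)) = (1/(8*l))*(l + (-18 + l)) = (1/(8*l))*(-18 + 2*l) = (-18 + 2*l)/(8*l))
5095 - g(D(4)) = 5095 - (-9 - 1*4)/(4*((-1*4))) = 5095 - (-9 - 4)/(4*(-4)) = 5095 - (-1)*(-13)/(4*4) = 5095 - 1*13/16 = 5095 - 13/16 = 81507/16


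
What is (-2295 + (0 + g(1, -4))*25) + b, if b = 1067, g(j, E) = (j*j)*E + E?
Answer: -1428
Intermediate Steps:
g(j, E) = E + E*j**2 (g(j, E) = j**2*E + E = E*j**2 + E = E + E*j**2)
(-2295 + (0 + g(1, -4))*25) + b = (-2295 + (0 - 4*(1 + 1**2))*25) + 1067 = (-2295 + (0 - 4*(1 + 1))*25) + 1067 = (-2295 + (0 - 4*2)*25) + 1067 = (-2295 + (0 - 8)*25) + 1067 = (-2295 - 8*25) + 1067 = (-2295 - 200) + 1067 = -2495 + 1067 = -1428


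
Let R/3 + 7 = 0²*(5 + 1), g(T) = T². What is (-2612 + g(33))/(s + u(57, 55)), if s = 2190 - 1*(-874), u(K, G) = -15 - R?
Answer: -1523/3070 ≈ -0.49609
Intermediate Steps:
R = -21 (R = -21 + 3*(0²*(5 + 1)) = -21 + 3*(0*6) = -21 + 3*0 = -21 + 0 = -21)
u(K, G) = 6 (u(K, G) = -15 - 1*(-21) = -15 + 21 = 6)
s = 3064 (s = 2190 + 874 = 3064)
(-2612 + g(33))/(s + u(57, 55)) = (-2612 + 33²)/(3064 + 6) = (-2612 + 1089)/3070 = -1523*1/3070 = -1523/3070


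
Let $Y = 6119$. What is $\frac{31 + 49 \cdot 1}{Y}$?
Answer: $\frac{80}{6119} \approx 0.013074$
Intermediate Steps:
$\frac{31 + 49 \cdot 1}{Y} = \frac{31 + 49 \cdot 1}{6119} = \left(31 + 49\right) \frac{1}{6119} = 80 \cdot \frac{1}{6119} = \frac{80}{6119}$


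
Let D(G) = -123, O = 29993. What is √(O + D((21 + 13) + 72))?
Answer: √29870 ≈ 172.83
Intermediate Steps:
√(O + D((21 + 13) + 72)) = √(29993 - 123) = √29870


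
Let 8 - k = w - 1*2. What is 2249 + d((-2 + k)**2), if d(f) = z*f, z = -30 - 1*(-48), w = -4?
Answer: 4841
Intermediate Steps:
k = 14 (k = 8 - (-4 - 1*2) = 8 - (-4 - 2) = 8 - 1*(-6) = 8 + 6 = 14)
z = 18 (z = -30 + 48 = 18)
d(f) = 18*f
2249 + d((-2 + k)**2) = 2249 + 18*(-2 + 14)**2 = 2249 + 18*12**2 = 2249 + 18*144 = 2249 + 2592 = 4841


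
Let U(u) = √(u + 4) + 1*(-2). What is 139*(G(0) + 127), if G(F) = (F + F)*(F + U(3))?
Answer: 17653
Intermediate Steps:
U(u) = -2 + √(4 + u) (U(u) = √(4 + u) - 2 = -2 + √(4 + u))
G(F) = 2*F*(-2 + F + √7) (G(F) = (F + F)*(F + (-2 + √(4 + 3))) = (2*F)*(F + (-2 + √7)) = (2*F)*(-2 + F + √7) = 2*F*(-2 + F + √7))
139*(G(0) + 127) = 139*(2*0*(-2 + 0 + √7) + 127) = 139*(2*0*(-2 + √7) + 127) = 139*(0 + 127) = 139*127 = 17653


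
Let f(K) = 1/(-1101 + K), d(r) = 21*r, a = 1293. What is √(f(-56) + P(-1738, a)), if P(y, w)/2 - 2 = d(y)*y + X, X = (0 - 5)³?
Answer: √169830117629341/1157 ≈ 11264.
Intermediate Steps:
X = -125 (X = (-5)³ = -125)
P(y, w) = -246 + 42*y² (P(y, w) = 4 + 2*((21*y)*y - 125) = 4 + 2*(21*y² - 125) = 4 + 2*(-125 + 21*y²) = 4 + (-250 + 42*y²) = -246 + 42*y²)
√(f(-56) + P(-1738, a)) = √(1/(-1101 - 56) + (-246 + 42*(-1738)²)) = √(1/(-1157) + (-246 + 42*3020644)) = √(-1/1157 + (-246 + 126867048)) = √(-1/1157 + 126866802) = √(146784889913/1157) = √169830117629341/1157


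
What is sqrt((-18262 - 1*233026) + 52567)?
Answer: I*sqrt(198721) ≈ 445.78*I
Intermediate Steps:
sqrt((-18262 - 1*233026) + 52567) = sqrt((-18262 - 233026) + 52567) = sqrt(-251288 + 52567) = sqrt(-198721) = I*sqrt(198721)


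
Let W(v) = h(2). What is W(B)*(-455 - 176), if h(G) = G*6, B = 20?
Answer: -7572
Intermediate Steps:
h(G) = 6*G
W(v) = 12 (W(v) = 6*2 = 12)
W(B)*(-455 - 176) = 12*(-455 - 176) = 12*(-631) = -7572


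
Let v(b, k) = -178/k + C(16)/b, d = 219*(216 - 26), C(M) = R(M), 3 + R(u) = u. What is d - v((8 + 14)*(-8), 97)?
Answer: 710398509/17072 ≈ 41612.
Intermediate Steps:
R(u) = -3 + u
C(M) = -3 + M
d = 41610 (d = 219*190 = 41610)
v(b, k) = -178/k + 13/b (v(b, k) = -178/k + (-3 + 16)/b = -178/k + 13/b)
d - v((8 + 14)*(-8), 97) = 41610 - (-178/97 + 13/(((8 + 14)*(-8)))) = 41610 - (-178*1/97 + 13/((22*(-8)))) = 41610 - (-178/97 + 13/(-176)) = 41610 - (-178/97 + 13*(-1/176)) = 41610 - (-178/97 - 13/176) = 41610 - 1*(-32589/17072) = 41610 + 32589/17072 = 710398509/17072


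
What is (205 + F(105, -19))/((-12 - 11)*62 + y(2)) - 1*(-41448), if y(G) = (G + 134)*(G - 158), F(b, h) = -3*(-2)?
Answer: 938465405/22642 ≈ 41448.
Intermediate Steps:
F(b, h) = 6
y(G) = (-158 + G)*(134 + G) (y(G) = (134 + G)*(-158 + G) = (-158 + G)*(134 + G))
(205 + F(105, -19))/((-12 - 11)*62 + y(2)) - 1*(-41448) = (205 + 6)/((-12 - 11)*62 + (-21172 + 2² - 24*2)) - 1*(-41448) = 211/(-23*62 + (-21172 + 4 - 48)) + 41448 = 211/(-1426 - 21216) + 41448 = 211/(-22642) + 41448 = 211*(-1/22642) + 41448 = -211/22642 + 41448 = 938465405/22642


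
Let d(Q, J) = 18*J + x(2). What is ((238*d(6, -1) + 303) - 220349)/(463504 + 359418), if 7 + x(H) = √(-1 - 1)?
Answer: -112998/411461 + 119*I*√2/411461 ≈ -0.27463 + 0.00040901*I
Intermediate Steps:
x(H) = -7 + I*√2 (x(H) = -7 + √(-1 - 1) = -7 + √(-2) = -7 + I*√2)
d(Q, J) = -7 + 18*J + I*√2 (d(Q, J) = 18*J + (-7 + I*√2) = -7 + 18*J + I*√2)
((238*d(6, -1) + 303) - 220349)/(463504 + 359418) = ((238*(-7 + 18*(-1) + I*√2) + 303) - 220349)/(463504 + 359418) = ((238*(-7 - 18 + I*√2) + 303) - 220349)/822922 = ((238*(-25 + I*√2) + 303) - 220349)*(1/822922) = (((-5950 + 238*I*√2) + 303) - 220349)*(1/822922) = ((-5647 + 238*I*√2) - 220349)*(1/822922) = (-225996 + 238*I*√2)*(1/822922) = -112998/411461 + 119*I*√2/411461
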